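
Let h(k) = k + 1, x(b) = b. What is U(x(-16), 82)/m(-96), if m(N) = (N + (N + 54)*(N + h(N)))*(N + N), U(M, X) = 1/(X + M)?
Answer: -1/100438272 ≈ -9.9564e-9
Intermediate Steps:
h(k) = 1 + k
U(M, X) = 1/(M + X)
m(N) = 2*N*(N + (1 + 2*N)*(54 + N)) (m(N) = (N + (N + 54)*(N + (1 + N)))*(N + N) = (N + (54 + N)*(1 + 2*N))*(2*N) = (N + (1 + 2*N)*(54 + N))*(2*N) = 2*N*(N + (1 + 2*N)*(54 + N)))
U(x(-16), 82)/m(-96) = 1/((-16 + 82)*((4*(-96)*(27 + (-96)**2 + 55*(-96))))) = 1/(66*((4*(-96)*(27 + 9216 - 5280)))) = 1/(66*((4*(-96)*3963))) = (1/66)/(-1521792) = (1/66)*(-1/1521792) = -1/100438272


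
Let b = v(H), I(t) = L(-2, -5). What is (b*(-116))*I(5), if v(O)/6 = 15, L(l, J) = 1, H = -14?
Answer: -10440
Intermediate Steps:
I(t) = 1
v(O) = 90 (v(O) = 6*15 = 90)
b = 90
(b*(-116))*I(5) = (90*(-116))*1 = -10440*1 = -10440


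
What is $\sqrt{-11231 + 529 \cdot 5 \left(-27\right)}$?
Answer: $31 i \sqrt{86} \approx 287.48 i$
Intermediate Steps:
$\sqrt{-11231 + 529 \cdot 5 \left(-27\right)} = \sqrt{-11231 + 529 \left(-135\right)} = \sqrt{-11231 - 71415} = \sqrt{-82646} = 31 i \sqrt{86}$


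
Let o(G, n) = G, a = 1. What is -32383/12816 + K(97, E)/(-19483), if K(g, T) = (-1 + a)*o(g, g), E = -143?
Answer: -32383/12816 ≈ -2.5268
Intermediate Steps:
K(g, T) = 0 (K(g, T) = (-1 + 1)*g = 0*g = 0)
-32383/12816 + K(97, E)/(-19483) = -32383/12816 + 0/(-19483) = -32383*1/12816 + 0*(-1/19483) = -32383/12816 + 0 = -32383/12816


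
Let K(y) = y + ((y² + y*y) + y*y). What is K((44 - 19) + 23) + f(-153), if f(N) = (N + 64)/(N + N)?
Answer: 2129849/306 ≈ 6960.3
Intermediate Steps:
f(N) = (64 + N)/(2*N) (f(N) = (64 + N)/((2*N)) = (64 + N)*(1/(2*N)) = (64 + N)/(2*N))
K(y) = y + 3*y² (K(y) = y + ((y² + y²) + y²) = y + (2*y² + y²) = y + 3*y²)
K((44 - 19) + 23) + f(-153) = ((44 - 19) + 23)*(1 + 3*((44 - 19) + 23)) + (½)*(64 - 153)/(-153) = (25 + 23)*(1 + 3*(25 + 23)) + (½)*(-1/153)*(-89) = 48*(1 + 3*48) + 89/306 = 48*(1 + 144) + 89/306 = 48*145 + 89/306 = 6960 + 89/306 = 2129849/306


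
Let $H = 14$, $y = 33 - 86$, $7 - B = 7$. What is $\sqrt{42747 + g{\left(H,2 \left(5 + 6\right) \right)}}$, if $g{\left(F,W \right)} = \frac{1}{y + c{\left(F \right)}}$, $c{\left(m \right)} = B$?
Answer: $\frac{\sqrt{120076270}}{53} \approx 206.75$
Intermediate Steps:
$B = 0$ ($B = 7 - 7 = 0$)
$y = -53$ ($y = 33 - 86 = -53$)
$c{\left(m \right)} = 0$
$g{\left(F,W \right)} = - \frac{1}{53}$ ($g{\left(F,W \right)} = \frac{1}{-53 + 0} = \frac{1}{-53} = - \frac{1}{53}$)
$\sqrt{42747 + g{\left(H,2 \left(5 + 6\right) \right)}} = \sqrt{42747 - \frac{1}{53}} = \sqrt{\frac{2265590}{53}} = \frac{\sqrt{120076270}}{53}$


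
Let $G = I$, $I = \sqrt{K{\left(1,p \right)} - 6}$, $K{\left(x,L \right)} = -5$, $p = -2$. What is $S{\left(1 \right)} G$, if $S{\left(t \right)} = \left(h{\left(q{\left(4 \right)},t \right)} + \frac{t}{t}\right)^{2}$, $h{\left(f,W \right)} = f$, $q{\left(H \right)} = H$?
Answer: $25 i \sqrt{11} \approx 82.916 i$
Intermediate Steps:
$S{\left(t \right)} = 25$ ($S{\left(t \right)} = \left(4 + \frac{t}{t}\right)^{2} = \left(4 + 1\right)^{2} = 5^{2} = 25$)
$I = i \sqrt{11}$ ($I = \sqrt{-5 - 6} = \sqrt{-11} = i \sqrt{11} \approx 3.3166 i$)
$G = i \sqrt{11} \approx 3.3166 i$
$S{\left(1 \right)} G = 25 i \sqrt{11}$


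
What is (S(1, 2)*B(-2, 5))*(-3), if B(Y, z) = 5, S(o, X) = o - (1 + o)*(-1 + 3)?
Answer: 45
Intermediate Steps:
S(o, X) = -2 - o (S(o, X) = o - (1 + o)*2 = o - (2 + 2*o) = o + (-2 - 2*o) = -2 - o)
(S(1, 2)*B(-2, 5))*(-3) = ((-2 - 1*1)*5)*(-3) = ((-2 - 1)*5)*(-3) = -3*5*(-3) = -15*(-3) = 45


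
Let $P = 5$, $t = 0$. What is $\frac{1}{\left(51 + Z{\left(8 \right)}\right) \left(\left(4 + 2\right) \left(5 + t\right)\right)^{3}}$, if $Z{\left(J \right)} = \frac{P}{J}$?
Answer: $\frac{1}{1393875} \approx 7.1742 \cdot 10^{-7}$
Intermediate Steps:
$Z{\left(J \right)} = \frac{5}{J}$
$\frac{1}{\left(51 + Z{\left(8 \right)}\right) \left(\left(4 + 2\right) \left(5 + t\right)\right)^{3}} = \frac{1}{\left(51 + \frac{5}{8}\right) \left(\left(4 + 2\right) \left(5 + 0\right)\right)^{3}} = \frac{1}{\left(51 + 5 \cdot \frac{1}{8}\right) \left(6 \cdot 5\right)^{3}} = \frac{1}{\left(51 + \frac{5}{8}\right) 30^{3}} = \frac{1}{\frac{413}{8} \cdot 27000} = \frac{1}{1393875}$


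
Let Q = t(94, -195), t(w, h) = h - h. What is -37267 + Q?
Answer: -37267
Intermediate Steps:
t(w, h) = 0
Q = 0
-37267 + Q = -37267 + 0 = -37267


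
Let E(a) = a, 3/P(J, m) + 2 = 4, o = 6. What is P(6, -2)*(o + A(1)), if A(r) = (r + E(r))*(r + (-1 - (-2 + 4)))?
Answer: 3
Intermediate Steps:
P(J, m) = 3/2 (P(J, m) = 3/(-2 + 4) = 3/2)
A(r) = 2*r*(-3 + r) (A(r) = (r + r)*(r + (-1 - (-2 + 4))) = (2*r)*(r + (-1 - 1*2)) = (2*r)*(r + (-1 - 2)) = (2*r)*(r - 3) = (2*r)*(-3 + r) = 2*r*(-3 + r))
P(6, -2)*(o + A(1)) = 3*(6 + 2*1*(-3 + 1))/2 = 3*(6 + 2*1*(-2))/2 = 3*(6 - 4)/2 = (3/2)*2 = 3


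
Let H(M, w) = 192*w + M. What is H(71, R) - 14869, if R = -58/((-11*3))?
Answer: -159066/11 ≈ -14461.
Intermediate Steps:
R = 58/33 (R = -58/(-33) = -58*(-1/33) = 58/33 ≈ 1.7576)
H(M, w) = M + 192*w
H(71, R) - 14869 = (71 + 192*(58/33)) - 14869 = (71 + 3712/11) - 14869 = 4493/11 - 14869 = -159066/11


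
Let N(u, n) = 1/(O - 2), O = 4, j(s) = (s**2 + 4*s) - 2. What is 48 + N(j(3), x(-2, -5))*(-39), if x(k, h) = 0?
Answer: 57/2 ≈ 28.500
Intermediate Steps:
j(s) = -2 + s**2 + 4*s
N(u, n) = 1/2 (N(u, n) = 1/(4 - 2) = 1/2)
48 + N(j(3), x(-2, -5))*(-39) = 48 + (1/2)*(-39) = 48 - 39/2 = 57/2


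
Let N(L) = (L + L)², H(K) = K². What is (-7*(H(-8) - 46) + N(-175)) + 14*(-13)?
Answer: 122192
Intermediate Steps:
N(L) = 4*L² (N(L) = (2*L)² = 4*L²)
(-7*(H(-8) - 46) + N(-175)) + 14*(-13) = (-7*((-8)² - 46) + 4*(-175)²) + 14*(-13) = (-7*(64 - 46) + 4*30625) - 182 = (-7*18 + 122500) - 182 = (-126 + 122500) - 182 = 122374 - 182 = 122192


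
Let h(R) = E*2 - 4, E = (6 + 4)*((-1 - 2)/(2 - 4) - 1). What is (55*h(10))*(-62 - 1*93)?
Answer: -51150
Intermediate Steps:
E = 5 (E = 10*(-3/(-2) - 1) = 10*(-3*(-½) - 1) = 10*(3/2 - 1) = 10*(½) = 5)
h(R) = 6 (h(R) = 5*2 - 4 = 10 - 4 = 6)
(55*h(10))*(-62 - 1*93) = (55*6)*(-62 - 1*93) = 330*(-62 - 93) = 330*(-155) = -51150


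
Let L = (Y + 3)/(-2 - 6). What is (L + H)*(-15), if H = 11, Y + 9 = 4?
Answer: -675/4 ≈ -168.75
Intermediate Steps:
Y = -5 (Y = -9 + 4 = -5)
L = ¼ (L = (-5 + 3)/(-2 - 6) = -2/(-8) = -2*(-⅛) = ¼ ≈ 0.25000)
(L + H)*(-15) = (¼ + 11)*(-15) = (45/4)*(-15) = -675/4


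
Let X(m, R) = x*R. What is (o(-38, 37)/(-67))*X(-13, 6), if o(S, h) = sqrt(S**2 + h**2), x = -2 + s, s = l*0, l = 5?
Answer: 12*sqrt(2813)/67 ≈ 9.4993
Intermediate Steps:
s = 0 (s = 5*0 = 0)
x = -2 (x = -2 + 0 = -2)
X(m, R) = -2*R
(o(-38, 37)/(-67))*X(-13, 6) = (sqrt((-38)**2 + 37**2)/(-67))*(-2*6) = (sqrt(1444 + 1369)*(-1/67))*(-12) = (sqrt(2813)*(-1/67))*(-12) = -sqrt(2813)/67*(-12) = 12*sqrt(2813)/67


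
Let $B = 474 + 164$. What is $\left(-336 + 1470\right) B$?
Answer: $723492$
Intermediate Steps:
$B = 638$
$\left(-336 + 1470\right) B = \left(-336 + 1470\right) 638 = 1134 \cdot 638 = 723492$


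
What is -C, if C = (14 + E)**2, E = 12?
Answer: -676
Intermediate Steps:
C = 676 (C = (14 + 12)**2 = 26**2 = 676)
-C = -1*676 = -676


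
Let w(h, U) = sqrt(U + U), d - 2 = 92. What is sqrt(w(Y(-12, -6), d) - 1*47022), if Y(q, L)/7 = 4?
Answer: sqrt(-47022 + 2*sqrt(47)) ≈ 216.81*I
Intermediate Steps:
d = 94 (d = 2 + 92 = 94)
Y(q, L) = 28 (Y(q, L) = 7*4 = 28)
w(h, U) = sqrt(2)*sqrt(U) (w(h, U) = sqrt(2*U) = sqrt(2)*sqrt(U))
sqrt(w(Y(-12, -6), d) - 1*47022) = sqrt(sqrt(2)*sqrt(94) - 1*47022) = sqrt(2*sqrt(47) - 47022) = sqrt(-47022 + 2*sqrt(47))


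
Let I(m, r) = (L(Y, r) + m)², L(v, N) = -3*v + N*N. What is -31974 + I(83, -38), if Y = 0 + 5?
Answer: 2254170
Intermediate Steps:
Y = 5
L(v, N) = N² - 3*v (L(v, N) = -3*v + N² = N² - 3*v)
I(m, r) = (-15 + m + r²)² (I(m, r) = ((r² - 3*5) + m)² = ((r² - 15) + m)² = ((-15 + r²) + m)² = (-15 + m + r²)²)
-31974 + I(83, -38) = -31974 + (-15 + 83 + (-38)²)² = -31974 + (-15 + 83 + 1444)² = -31974 + 1512² = -31974 + 2286144 = 2254170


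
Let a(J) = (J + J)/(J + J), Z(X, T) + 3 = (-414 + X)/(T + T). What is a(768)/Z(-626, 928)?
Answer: -116/413 ≈ -0.28087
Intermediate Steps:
Z(X, T) = -3 + (-414 + X)/(2*T) (Z(X, T) = -3 + (-414 + X)/(T + T) = -3 + (-414 + X)/((2*T)) = -3 + (-414 + X)*(1/(2*T)) = -3 + (-414 + X)/(2*T))
a(J) = 1 (a(J) = (2*J)/((2*J)) = (2*J)*(1/(2*J)) = 1)
a(768)/Z(-626, 928) = 1/((1/2)*(-414 - 626 - 6*928)/928) = 1/((1/2)*(1/928)*(-414 - 626 - 5568)) = 1/((1/2)*(1/928)*(-6608)) = 1/(-413/116) = 1*(-116/413) = -116/413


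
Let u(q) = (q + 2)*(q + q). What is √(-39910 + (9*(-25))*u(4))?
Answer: I*√50710 ≈ 225.19*I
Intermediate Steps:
u(q) = 2*q*(2 + q) (u(q) = (2 + q)*(2*q) = 2*q*(2 + q))
√(-39910 + (9*(-25))*u(4)) = √(-39910 + (9*(-25))*(2*4*(2 + 4))) = √(-39910 - 450*4*6) = √(-39910 - 225*48) = √(-39910 - 10800) = √(-50710) = I*√50710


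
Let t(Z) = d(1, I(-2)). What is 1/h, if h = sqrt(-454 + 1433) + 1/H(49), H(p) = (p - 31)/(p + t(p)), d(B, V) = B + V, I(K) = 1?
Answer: -102/34955 + 36*sqrt(979)/34955 ≈ 0.029306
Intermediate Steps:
t(Z) = 2 (t(Z) = 1 + 1 = 2)
H(p) = (-31 + p)/(2 + p) (H(p) = (p - 31)/(p + 2) = (-31 + p)/(2 + p))
h = 17/6 + sqrt(979) (h = sqrt(-454 + 1433) + 1/((-31 + 49)/(2 + 49)) = sqrt(979) + 1/(18/51) = sqrt(979) + 1/((1/51)*18) = sqrt(979) + 1/(6/17) = sqrt(979) + 17/6 = 17/6 + sqrt(979) ≈ 34.122)
1/h = 1/(17/6 + sqrt(979))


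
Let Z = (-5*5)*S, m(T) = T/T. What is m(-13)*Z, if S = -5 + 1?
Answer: 100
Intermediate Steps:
m(T) = 1
S = -4
Z = 100 (Z = -5*5*(-4) = -25*(-4) = 100)
m(-13)*Z = 1*100 = 100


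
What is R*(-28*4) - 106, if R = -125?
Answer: 13894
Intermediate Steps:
R*(-28*4) - 106 = -(-3500)*4 - 106 = -125*(-112) - 106 = 14000 - 106 = 13894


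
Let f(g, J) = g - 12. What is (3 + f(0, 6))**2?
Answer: 81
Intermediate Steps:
f(g, J) = -12 + g
(3 + f(0, 6))**2 = (3 + (-12 + 0))**2 = (3 - 12)**2 = (-9)**2 = 81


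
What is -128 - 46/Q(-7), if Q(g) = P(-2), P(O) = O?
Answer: -105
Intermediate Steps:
Q(g) = -2
-128 - 46/Q(-7) = -128 - 46/(-2) = -128 - 46*(-½) = -128 + 23 = -105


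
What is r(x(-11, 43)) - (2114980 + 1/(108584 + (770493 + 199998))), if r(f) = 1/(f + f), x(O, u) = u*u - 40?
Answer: -8257079352307543/3904093350 ≈ -2.1150e+6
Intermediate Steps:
x(O, u) = -40 + u**2 (x(O, u) = u**2 - 40 = -40 + u**2)
r(f) = 1/(2*f)
r(x(-11, 43)) - (2114980 + 1/(108584 + (770493 + 199998))) = 1/(2*(-40 + 43**2)) - (2114980 + 1/(108584 + (770493 + 199998))) = 1/(2*(-40 + 1849)) - (2114980 + 1/(108584 + 970491)) = (1/2)/1809 - (2114980 + 1/1079075) = (1/2)*(1/1809) - (2114980 + 1/1079075) = 1/3618 - 1*2282222043501/1079075 = 1/3618 - 2282222043501/1079075 = -8257079352307543/3904093350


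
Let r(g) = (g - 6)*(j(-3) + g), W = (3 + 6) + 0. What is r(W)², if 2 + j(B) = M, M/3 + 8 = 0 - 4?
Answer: 7569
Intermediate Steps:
M = -36 (M = -24 + 3*(0 - 4) = -24 + 3*(-4) = -24 - 12 = -36)
j(B) = -38 (j(B) = -2 - 36 = -38)
W = 9 (W = 9 + 0 = 9)
r(g) = (-38 + g)*(-6 + g) (r(g) = (g - 6)*(-38 + g) = (-6 + g)*(-38 + g) = (-38 + g)*(-6 + g))
r(W)² = (228 + 9² - 44*9)² = (228 + 81 - 396)² = (-87)² = 7569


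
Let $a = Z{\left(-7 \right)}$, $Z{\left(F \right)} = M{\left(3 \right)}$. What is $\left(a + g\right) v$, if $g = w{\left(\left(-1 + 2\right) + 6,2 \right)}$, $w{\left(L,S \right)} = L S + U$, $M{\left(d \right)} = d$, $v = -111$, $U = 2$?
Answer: $-2109$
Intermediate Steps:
$Z{\left(F \right)} = 3$
$w{\left(L,S \right)} = 2 + L S$ ($w{\left(L,S \right)} = L S + 2 = 2 + L S$)
$a = 3$
$g = 16$ ($g = 2 + \left(\left(-1 + 2\right) + 6\right) 2 = 2 + \left(1 + 6\right) 2 = 2 + 7 \cdot 2 = 2 + 14 = 16$)
$\left(a + g\right) v = \left(3 + 16\right) \left(-111\right) = 19 \left(-111\right) = -2109$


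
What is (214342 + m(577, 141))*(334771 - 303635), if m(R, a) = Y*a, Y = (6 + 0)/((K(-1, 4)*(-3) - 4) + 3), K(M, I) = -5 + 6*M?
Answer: 6674575670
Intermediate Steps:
Y = 3/16 (Y = (6 + 0)/(((-5 + 6*(-1))*(-3) - 4) + 3) = 6/(((-5 - 6)*(-3) - 4) + 3) = 6/((-11*(-3) - 4) + 3) = 6/((33 - 4) + 3) = 6/(29 + 3) = 6/32 = 6*(1/32) = 3/16 ≈ 0.18750)
m(R, a) = 3*a/16
(214342 + m(577, 141))*(334771 - 303635) = (214342 + (3/16)*141)*(334771 - 303635) = (214342 + 423/16)*31136 = (3429895/16)*31136 = 6674575670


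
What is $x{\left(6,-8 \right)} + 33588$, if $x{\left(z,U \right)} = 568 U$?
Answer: $29044$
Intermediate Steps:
$x{\left(6,-8 \right)} + 33588 = 568 \left(-8\right) + 33588 = -4544 + 33588 = 29044$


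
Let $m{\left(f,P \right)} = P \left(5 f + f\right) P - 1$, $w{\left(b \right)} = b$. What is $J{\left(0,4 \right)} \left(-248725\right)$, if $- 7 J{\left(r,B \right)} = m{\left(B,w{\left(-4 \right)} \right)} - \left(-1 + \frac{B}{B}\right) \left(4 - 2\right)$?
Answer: $\frac{95261675}{7} \approx 1.3609 \cdot 10^{7}$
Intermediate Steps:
$m{\left(f,P \right)} = -1 + 6 f P^{2}$ ($m{\left(f,P \right)} = P 6 f P - 1 = P 6 P f - 1 = 6 f P^{2} - 1 = -1 + 6 f P^{2}$)
$J{\left(r,B \right)} = \frac{1}{7} - \frac{96 B}{7}$ ($J{\left(r,B \right)} = - \frac{\left(-1 + 6 B \left(-4\right)^{2}\right) - \left(-1 + \frac{B}{B}\right) \left(4 - 2\right)}{7} = - \frac{\left(-1 + 6 B 16\right) - \left(-1 + 1\right) 2}{7} = - \frac{\left(-1 + 96 B\right) - 0 \cdot 2}{7} = - \frac{\left(-1 + 96 B\right) - 0}{7} = - \frac{\left(-1 + 96 B\right) + 0}{7} = - \frac{-1 + 96 B}{7} = \frac{1}{7} - \frac{96 B}{7}$)
$J{\left(0,4 \right)} \left(-248725\right) = \left(\frac{1}{7} - \frac{384}{7}\right) \left(-248725\right) = \left(- \frac{383}{7}\right) \left(-248725\right) = \frac{95261675}{7}$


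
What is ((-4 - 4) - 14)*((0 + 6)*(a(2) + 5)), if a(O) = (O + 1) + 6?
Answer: -1848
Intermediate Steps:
a(O) = 7 + O (a(O) = (1 + O) + 6 = 7 + O)
((-4 - 4) - 14)*((0 + 6)*(a(2) + 5)) = ((-4 - 4) - 14)*((0 + 6)*((7 + 2) + 5)) = (-8 - 14)*(6*(9 + 5)) = -132*14 = -22*84 = -1848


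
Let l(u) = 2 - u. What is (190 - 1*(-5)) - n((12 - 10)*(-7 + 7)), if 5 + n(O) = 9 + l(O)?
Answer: 189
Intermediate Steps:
n(O) = 6 - O (n(O) = -5 + (9 + (2 - O)) = -5 + (11 - O) = 6 - O)
(190 - 1*(-5)) - n((12 - 10)*(-7 + 7)) = (190 - 1*(-5)) - (6 - (12 - 10)*(-7 + 7)) = (190 + 5) - (6 - 2*0) = 195 - (6 - 1*0) = 195 - (6 + 0) = 195 - 1*6 = 195 - 6 = 189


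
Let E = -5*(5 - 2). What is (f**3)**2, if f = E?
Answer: 11390625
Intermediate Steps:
E = -15 (E = -5*3 = -15)
f = -15
(f**3)**2 = ((-15)**3)**2 = (-3375)**2 = 11390625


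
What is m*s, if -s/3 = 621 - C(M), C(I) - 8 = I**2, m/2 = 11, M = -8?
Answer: -36234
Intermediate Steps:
m = 22 (m = 2*11 = 22)
C(I) = 8 + I**2
s = -1647 (s = -3*(621 - (8 + (-8)**2)) = -3*(621 - (8 + 64)) = -3*(621 - 1*72) = -3*(621 - 72) = -3*549 = -1647)
m*s = 22*(-1647) = -36234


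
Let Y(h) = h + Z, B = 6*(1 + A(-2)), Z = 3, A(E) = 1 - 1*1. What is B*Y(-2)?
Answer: 6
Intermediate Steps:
A(E) = 0 (A(E) = 1 - 1 = 0)
B = 6 (B = 6*(1 + 0) = 6*1 = 6)
Y(h) = 3 + h (Y(h) = h + 3 = 3 + h)
B*Y(-2) = 6*(3 - 2) = 6*1 = 6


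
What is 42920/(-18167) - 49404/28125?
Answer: -18960788/4603125 ≈ -4.1191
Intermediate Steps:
42920/(-18167) - 49404/28125 = 42920*(-1/18167) - 49404*1/28125 = -1160/491 - 16468/9375 = -18960788/4603125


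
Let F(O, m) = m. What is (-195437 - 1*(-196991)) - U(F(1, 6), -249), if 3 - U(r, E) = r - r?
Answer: 1551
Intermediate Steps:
U(r, E) = 3 (U(r, E) = 3 - (r - r) = 3 - 1*0 = 3 + 0 = 3)
(-195437 - 1*(-196991)) - U(F(1, 6), -249) = (-195437 - 1*(-196991)) - 1*3 = (-195437 + 196991) - 3 = 1554 - 3 = 1551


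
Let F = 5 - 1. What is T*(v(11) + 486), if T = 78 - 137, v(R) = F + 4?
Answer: -29146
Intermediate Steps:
F = 4
v(R) = 8 (v(R) = 4 + 4 = 8)
T = -59
T*(v(11) + 486) = -59*(8 + 486) = -59*494 = -29146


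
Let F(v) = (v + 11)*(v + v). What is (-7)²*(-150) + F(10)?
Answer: -6930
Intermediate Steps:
F(v) = 2*v*(11 + v) (F(v) = (11 + v)*(2*v) = 2*v*(11 + v))
(-7)²*(-150) + F(10) = (-7)²*(-150) + 2*10*(11 + 10) = 49*(-150) + 2*10*21 = -7350 + 420 = -6930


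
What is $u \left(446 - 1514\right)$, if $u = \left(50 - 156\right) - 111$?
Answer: $231756$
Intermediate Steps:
$u = -217$ ($u = -106 - 111 = -217$)
$u \left(446 - 1514\right) = - 217 \left(446 - 1514\right) = \left(-217\right) \left(-1068\right) = 231756$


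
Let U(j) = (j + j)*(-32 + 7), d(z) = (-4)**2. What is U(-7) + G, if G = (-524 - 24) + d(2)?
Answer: -182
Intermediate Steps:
d(z) = 16
G = -532 (G = (-524 - 24) + 16 = -548 + 16 = -532)
U(j) = -50*j (U(j) = (2*j)*(-25) = -50*j)
U(-7) + G = -50*(-7) - 532 = 350 - 532 = -182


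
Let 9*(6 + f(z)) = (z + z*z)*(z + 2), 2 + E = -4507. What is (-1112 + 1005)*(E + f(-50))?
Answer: 5643715/3 ≈ 1.8812e+6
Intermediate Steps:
E = -4509 (E = -2 - 4507 = -4509)
f(z) = -6 + (2 + z)*(z + z**2)/9 (f(z) = -6 + ((z + z*z)*(z + 2))/9 = -6 + ((z + z**2)*(2 + z))/9 = -6 + ((2 + z)*(z + z**2))/9 = -6 + (2 + z)*(z + z**2)/9)
(-1112 + 1005)*(E + f(-50)) = (-1112 + 1005)*(-4509 + (-6 + (1/3)*(-50)**2 + (1/9)*(-50)**3 + (2/9)*(-50))) = -107*(-4509 + (-6 + (1/3)*2500 + (1/9)*(-125000) - 100/9)) = -107*(-4509 + (-6 + 2500/3 - 125000/9 - 100/9)) = -107*(-4509 - 39218/3) = -107*(-52745/3) = 5643715/3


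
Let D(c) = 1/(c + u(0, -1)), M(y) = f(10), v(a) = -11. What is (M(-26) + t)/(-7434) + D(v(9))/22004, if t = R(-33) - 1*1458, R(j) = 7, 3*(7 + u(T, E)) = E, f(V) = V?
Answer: 871952359/4498387740 ≈ 0.19384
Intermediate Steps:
u(T, E) = -7 + E/3
M(y) = 10
D(c) = 1/(-22/3 + c) (D(c) = 1/(c + (-7 + (⅓)*(-1))) = 1/(c + (-7 - ⅓)) = 1/(c - 22/3) = 1/(-22/3 + c))
t = -1451 (t = 7 - 1*1458 = 7 - 1458 = -1451)
(M(-26) + t)/(-7434) + D(v(9))/22004 = (10 - 1451)/(-7434) + (3/(-22 + 3*(-11)))/22004 = -1441*(-1/7434) + (3/(-22 - 33))*(1/22004) = 1441/7434 + (3/(-55))*(1/22004) = 1441/7434 + (3*(-1/55))*(1/22004) = 1441/7434 - 3/55*1/22004 = 1441/7434 - 3/1210220 = 871952359/4498387740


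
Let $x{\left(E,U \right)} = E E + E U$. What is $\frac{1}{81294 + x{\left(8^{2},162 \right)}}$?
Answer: $\frac{1}{95758} \approx 1.0443 \cdot 10^{-5}$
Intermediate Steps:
$x{\left(E,U \right)} = E^{2} + E U$
$\frac{1}{81294 + x{\left(8^{2},162 \right)}} = \frac{1}{81294 + 8^{2} \left(8^{2} + 162\right)} = \frac{1}{81294 + 64 \left(64 + 162\right)} = \frac{1}{81294 + 64 \cdot 226} = \frac{1}{81294 + 14464} = \frac{1}{95758}$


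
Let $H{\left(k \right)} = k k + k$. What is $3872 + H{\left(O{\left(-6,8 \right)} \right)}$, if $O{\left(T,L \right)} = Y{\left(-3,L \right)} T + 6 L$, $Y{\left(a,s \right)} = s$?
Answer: $3872$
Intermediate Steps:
$O{\left(T,L \right)} = 6 L + L T$ ($O{\left(T,L \right)} = L T + 6 L = 6 L + L T$)
$H{\left(k \right)} = k + k^{2}$ ($H{\left(k \right)} = k^{2} + k = k + k^{2}$)
$3872 + H{\left(O{\left(-6,8 \right)} \right)} = 3872 + 8 \left(6 - 6\right) \left(1 + 8 \left(6 - 6\right)\right) = 3872 + 8 \cdot 0 \left(1 + 8 \cdot 0\right) = 3872 + 0 \left(1 + 0\right) = 3872 + 0 \cdot 1 = 3872 + 0 = 3872$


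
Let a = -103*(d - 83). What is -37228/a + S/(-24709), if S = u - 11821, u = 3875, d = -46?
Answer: -814288150/328308483 ≈ -2.4803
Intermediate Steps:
a = 13287 (a = -103*(-46 - 83) = -103*(-129) = 13287)
S = -7946 (S = 3875 - 11821 = -7946)
-37228/a + S/(-24709) = -37228/13287 - 7946/(-24709) = -37228*1/13287 - 7946*(-1/24709) = -37228/13287 + 7946/24709 = -814288150/328308483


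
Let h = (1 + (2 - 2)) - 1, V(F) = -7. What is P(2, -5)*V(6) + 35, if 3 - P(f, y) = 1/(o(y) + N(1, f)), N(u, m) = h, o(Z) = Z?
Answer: 63/5 ≈ 12.600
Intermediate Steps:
h = 0 (h = (1 + 0) - 1 = 1 - 1 = 0)
N(u, m) = 0
P(f, y) = 3 - 1/y (P(f, y) = 3 - 1/(y + 0) = 3 - 1/y)
P(2, -5)*V(6) + 35 = (3 - 1/(-5))*(-7) + 35 = (3 - 1*(-⅕))*(-7) + 35 = (3 + ⅕)*(-7) + 35 = (16/5)*(-7) + 35 = -112/5 + 35 = 63/5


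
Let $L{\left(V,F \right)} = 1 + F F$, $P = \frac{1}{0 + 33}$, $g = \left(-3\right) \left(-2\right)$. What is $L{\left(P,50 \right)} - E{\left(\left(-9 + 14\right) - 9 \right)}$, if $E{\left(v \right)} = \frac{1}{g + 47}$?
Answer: $\frac{132552}{53} \approx 2501.0$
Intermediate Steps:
$g = 6$
$P = \frac{1}{33} \approx 0.030303$
$L{\left(V,F \right)} = 1 + F^{2}$
$E{\left(v \right)} = \frac{1}{53}$ ($E{\left(v \right)} = \frac{1}{6 + 47} = \frac{1}{53}$)
$L{\left(P,50 \right)} - E{\left(\left(-9 + 14\right) - 9 \right)} = \left(1 + 50^{2}\right) - \frac{1}{53} = \left(1 + 2500\right) - \frac{1}{53} = 2501 - \frac{1}{53} = \frac{132552}{53}$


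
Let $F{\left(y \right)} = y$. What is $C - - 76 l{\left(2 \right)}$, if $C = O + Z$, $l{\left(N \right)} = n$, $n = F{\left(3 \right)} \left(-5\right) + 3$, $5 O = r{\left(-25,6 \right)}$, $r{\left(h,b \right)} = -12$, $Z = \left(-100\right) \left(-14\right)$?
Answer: $\frac{2428}{5} \approx 485.6$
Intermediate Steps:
$Z = 1400$
$O = - \frac{12}{5}$ ($O = \frac{1}{5} \left(-12\right) = - \frac{12}{5} \approx -2.4$)
$n = -12$ ($n = 3 \left(-5\right) + 3 = -15 + 3 = -12$)
$l{\left(N \right)} = -12$
$C = \frac{6988}{5}$ ($C = - \frac{12}{5} + 1400 = \frac{6988}{5} \approx 1397.6$)
$C - - 76 l{\left(2 \right)} = \frac{6988}{5} - \left(-76\right) \left(-12\right) = \frac{6988}{5} - 912 = \frac{2428}{5}$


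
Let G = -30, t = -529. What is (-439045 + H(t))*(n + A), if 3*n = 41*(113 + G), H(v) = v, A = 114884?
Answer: -152995928570/3 ≈ -5.0999e+10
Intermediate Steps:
n = 3403/3 (n = (41*(113 - 30))/3 = (41*83)/3 = (⅓)*3403 = 3403/3 ≈ 1134.3)
(-439045 + H(t))*(n + A) = (-439045 - 529)*(3403/3 + 114884) = -439574*348055/3 = -152995928570/3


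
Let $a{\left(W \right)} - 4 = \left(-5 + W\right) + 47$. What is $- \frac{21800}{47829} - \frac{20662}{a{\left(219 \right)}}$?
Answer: $- \frac{994019798}{12674685} \approx -78.426$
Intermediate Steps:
$a{\left(W \right)} = 46 + W$ ($a{\left(W \right)} = 4 + \left(\left(-5 + W\right) + 47\right) = 4 + \left(42 + W\right) = 46 + W$)
$- \frac{21800}{47829} - \frac{20662}{a{\left(219 \right)}} = - \frac{21800}{47829} - \frac{20662}{46 + 219} = \left(-21800\right) \frac{1}{47829} - \frac{20662}{265} = - \frac{21800}{47829} - \frac{20662}{265} = - \frac{994019798}{12674685}$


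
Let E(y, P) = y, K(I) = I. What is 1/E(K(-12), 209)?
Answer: -1/12 ≈ -0.083333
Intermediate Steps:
1/E(K(-12), 209) = 1/(-12) = -1/12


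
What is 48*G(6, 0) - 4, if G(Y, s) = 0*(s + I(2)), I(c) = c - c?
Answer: -4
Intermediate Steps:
I(c) = 0
G(Y, s) = 0 (G(Y, s) = 0*(s + 0) = 0*s = 0)
48*G(6, 0) - 4 = 48*0 - 4 = 0 - 4 = -4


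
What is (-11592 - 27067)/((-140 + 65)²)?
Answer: -38659/5625 ≈ -6.8727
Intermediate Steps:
(-11592 - 27067)/((-140 + 65)²) = -38659/((-75)²) = -38659/5625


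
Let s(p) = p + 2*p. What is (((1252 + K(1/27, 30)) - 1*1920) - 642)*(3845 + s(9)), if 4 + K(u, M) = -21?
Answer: -5169120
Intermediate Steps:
K(u, M) = -25 (K(u, M) = -4 - 21 = -25)
s(p) = 3*p
(((1252 + K(1/27, 30)) - 1*1920) - 642)*(3845 + s(9)) = (((1252 - 25) - 1*1920) - 642)*(3845 + 3*9) = ((1227 - 1920) - 642)*(3845 + 27) = (-693 - 642)*3872 = -1335*3872 = -5169120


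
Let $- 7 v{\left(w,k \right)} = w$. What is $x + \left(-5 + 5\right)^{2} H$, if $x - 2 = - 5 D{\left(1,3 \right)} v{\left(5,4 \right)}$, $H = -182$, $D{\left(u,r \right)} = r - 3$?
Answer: $2$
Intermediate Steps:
$D{\left(u,r \right)} = -3 + r$
$v{\left(w,k \right)} = - \frac{w}{7}$
$x = 2$ ($x = 2 + - 5 \left(-3 + 3\right) \left(\left(- \frac{1}{7}\right) 5\right) = 2 + \left(-5\right) 0 \left(- \frac{5}{7}\right) = 2 + 0 \left(- \frac{5}{7}\right) = 2 + 0 = 2$)
$x + \left(-5 + 5\right)^{2} H = 2 + \left(-5 + 5\right)^{2} \left(-182\right) = 2 + 0^{2} \left(-182\right) = 2 + 0 \left(-182\right) = 2 + 0 = 2$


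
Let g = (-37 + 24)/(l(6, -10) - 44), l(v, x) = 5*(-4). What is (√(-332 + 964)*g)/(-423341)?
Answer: -13*√158/13546912 ≈ -1.2062e-5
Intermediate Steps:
l(v, x) = -20
g = 13/64 (g = (-37 + 24)/(-20 - 44) = -13/(-64) = -13*(-1/64) = 13/64 ≈ 0.20313)
(√(-332 + 964)*g)/(-423341) = (√(-332 + 964)*(13/64))/(-423341) = (√632*(13/64))*(-1/423341) = ((2*√158)*(13/64))*(-1/423341) = (13*√158/32)*(-1/423341) = -13*√158/13546912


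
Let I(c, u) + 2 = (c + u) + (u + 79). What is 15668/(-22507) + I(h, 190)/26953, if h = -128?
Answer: -414894801/606631171 ≈ -0.68393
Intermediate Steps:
I(c, u) = 77 + c + 2*u (I(c, u) = -2 + ((c + u) + (u + 79)) = -2 + ((c + u) + (79 + u)) = -2 + (79 + c + 2*u) = 77 + c + 2*u)
15668/(-22507) + I(h, 190)/26953 = 15668/(-22507) + (77 - 128 + 2*190)/26953 = 15668*(-1/22507) + (77 - 128 + 380)*(1/26953) = -15668/22507 + 329*(1/26953) = -15668/22507 + 329/26953 = -414894801/606631171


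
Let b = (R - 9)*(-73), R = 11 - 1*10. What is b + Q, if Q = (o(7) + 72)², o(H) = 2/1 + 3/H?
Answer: 300057/49 ≈ 6123.6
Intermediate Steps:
R = 1 (R = 11 - 10 = 1)
o(H) = 2 + 3/H (o(H) = 2*1 + 3/H = 2 + 3/H)
Q = 271441/49 (Q = ((2 + 3/7) + 72)² = (17/7 + 72)² = (521/7)² = 271441/49 ≈ 5539.6)
b = 584 (b = (1 - 9)*(-73) = -8*(-73) = 584)
b + Q = 584 + 271441/49 = 300057/49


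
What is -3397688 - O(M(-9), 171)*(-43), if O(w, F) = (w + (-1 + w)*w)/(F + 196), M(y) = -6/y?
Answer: -11222563292/3303 ≈ -3.3977e+6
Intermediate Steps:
O(w, F) = (w + w*(-1 + w))/(196 + F)
-3397688 - O(M(-9), 171)*(-43) = -3397688 - (-6/(-9))²/(196 + 171)*(-43) = -3397688 - (-6*(-⅑))²/367*(-43) = -3397688 - (⅔)²*(1/367)*(-43) = -3397688 - (4/9)*(1/367)*(-43) = -3397688 - 4*(-43)/3303 = -3397688 - 1*(-172/3303) = -3397688 + 172/3303 = -11222563292/3303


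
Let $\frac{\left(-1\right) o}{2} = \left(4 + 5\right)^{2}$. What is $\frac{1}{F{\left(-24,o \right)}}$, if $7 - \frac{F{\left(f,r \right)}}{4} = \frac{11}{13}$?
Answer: $\frac{13}{320} \approx 0.040625$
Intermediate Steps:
$o = -162$ ($o = - 2 \left(4 + 5\right)^{2} = - 2 \cdot 9^{2} = \left(-2\right) 81 = -162$)
$F{\left(f,r \right)} = \frac{320}{13}$ ($F{\left(f,r \right)} = 28 - 4 \cdot \frac{11}{13} = 28 - 4 \cdot 11 \cdot \frac{1}{13} = 28 - \frac{44}{13} = \frac{320}{13}$)
$\frac{1}{F{\left(-24,o \right)}} = \frac{1}{\frac{320}{13}} = \frac{13}{320}$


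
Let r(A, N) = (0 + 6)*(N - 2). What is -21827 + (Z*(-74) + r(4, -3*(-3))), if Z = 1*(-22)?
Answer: -20157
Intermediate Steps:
r(A, N) = -12 + 6*N (r(A, N) = 6*(-2 + N) = -12 + 6*N)
Z = -22
-21827 + (Z*(-74) + r(4, -3*(-3))) = -21827 + (-22*(-74) + (-12 + 6*(-3*(-3)))) = -21827 + (1628 + (-12 + 6*9)) = -21827 + (1628 + (-12 + 54)) = -21827 + (1628 + 42) = -21827 + 1670 = -20157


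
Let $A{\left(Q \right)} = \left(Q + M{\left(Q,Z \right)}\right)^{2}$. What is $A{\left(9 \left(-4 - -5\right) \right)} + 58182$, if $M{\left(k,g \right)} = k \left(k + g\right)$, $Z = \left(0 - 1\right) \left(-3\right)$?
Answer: $71871$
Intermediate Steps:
$Z = 3$ ($Z = \left(-1\right) \left(-3\right) = 3$)
$M{\left(k,g \right)} = k \left(g + k\right)$
$A{\left(Q \right)} = \left(Q + Q \left(3 + Q\right)\right)^{2}$
$A{\left(9 \left(-4 - -5\right) \right)} + 58182 = \left(9 \left(-4 - -5\right)\right)^{2} \left(4 + 9 \left(-4 - -5\right)\right)^{2} + 58182 = \left(9 \left(-4 + 5\right)\right)^{2} \left(4 + 9 \left(-4 + 5\right)\right)^{2} + 58182 = \left(9 \cdot 1\right)^{2} \left(4 + 9 \cdot 1\right)^{2} + 58182 = 9^{2} \left(4 + 9\right)^{2} + 58182 = 81 \cdot 13^{2} + 58182 = 81 \cdot 169 + 58182 = 13689 + 58182 = 71871$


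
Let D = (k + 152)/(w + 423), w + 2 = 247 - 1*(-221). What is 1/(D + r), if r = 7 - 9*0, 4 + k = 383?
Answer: 889/6754 ≈ 0.13163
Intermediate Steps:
k = 379 (k = -4 + 383 = 379)
w = 466 (w = -2 + (247 - 1*(-221)) = -2 + (247 + 221) = -2 + 468 = 466)
D = 531/889 (D = (379 + 152)/(466 + 423) = 531/889 ≈ 0.59730)
r = 7 (r = 7 + 0 = 7)
1/(D + r) = 1/(531/889 + 7) = 1/(6754/889) = 889/6754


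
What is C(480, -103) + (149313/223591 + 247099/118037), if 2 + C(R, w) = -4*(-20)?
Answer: 2131450418716/26392010867 ≈ 80.761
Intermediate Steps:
C(R, w) = 78 (C(R, w) = -2 - 4*(-20) = -2 + 80 = 78)
C(480, -103) + (149313/223591 + 247099/118037) = 78 + (149313/223591 + 247099/118037) = 78 + 72873571090/26392010867 = 2131450418716/26392010867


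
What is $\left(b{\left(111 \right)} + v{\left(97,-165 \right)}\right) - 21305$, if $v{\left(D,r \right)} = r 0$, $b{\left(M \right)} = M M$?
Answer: $-8984$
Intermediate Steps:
$b{\left(M \right)} = M^{2}$
$v{\left(D,r \right)} = 0$
$\left(b{\left(111 \right)} + v{\left(97,-165 \right)}\right) - 21305 = \left(111^{2} + 0\right) - 21305 = \left(12321 + 0\right) - 21305 = 12321 - 21305 = -8984$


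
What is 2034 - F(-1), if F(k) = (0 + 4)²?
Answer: 2018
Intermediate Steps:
F(k) = 16 (F(k) = 4² = 16)
2034 - F(-1) = 2034 - 1*16 = 2034 - 16 = 2018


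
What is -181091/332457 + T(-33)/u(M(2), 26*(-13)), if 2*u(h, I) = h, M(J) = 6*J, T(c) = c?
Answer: -4019209/664914 ≈ -6.0447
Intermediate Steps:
u(h, I) = h/2
-181091/332457 + T(-33)/u(M(2), 26*(-13)) = -181091/332457 - 33/((6*2)/2) = -181091*1/332457 - 33/((½)*12) = -181091/332457 - 33/6 = -181091/332457 - 33*⅙ = -181091/332457 - 11/2 = -4019209/664914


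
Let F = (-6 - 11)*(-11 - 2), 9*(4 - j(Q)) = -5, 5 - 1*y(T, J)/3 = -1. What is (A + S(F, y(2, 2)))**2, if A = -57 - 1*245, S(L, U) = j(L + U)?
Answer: 7166329/81 ≈ 88473.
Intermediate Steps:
y(T, J) = 18 (y(T, J) = 15 - 3*(-1) = 15 + 3 = 18)
j(Q) = 41/9 (j(Q) = 4 - 1/9*(-5) = 4 + 5/9 = 41/9)
F = 221 (F = -17*(-13) = 221)
S(L, U) = 41/9
A = -302 (A = -57 - 245 = -302)
(A + S(F, y(2, 2)))**2 = (-302 + 41/9)**2 = (-2677/9)**2 = 7166329/81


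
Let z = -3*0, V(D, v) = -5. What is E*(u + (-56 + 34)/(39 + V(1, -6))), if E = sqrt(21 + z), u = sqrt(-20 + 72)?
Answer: sqrt(21)*(-11 + 34*sqrt(13))/17 ≈ 30.080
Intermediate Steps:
z = 0
u = 2*sqrt(13) (u = sqrt(52) = 2*sqrt(13) ≈ 7.2111)
E = sqrt(21) (E = sqrt(21 + 0) = sqrt(21) ≈ 4.5826)
E*(u + (-56 + 34)/(39 + V(1, -6))) = sqrt(21)*(2*sqrt(13) + (-56 + 34)/(39 - 5)) = sqrt(21)*(2*sqrt(13) - 22/34) = sqrt(21)*(2*sqrt(13) - 22*1/34) = sqrt(21)*(2*sqrt(13) - 11/17) = sqrt(21)*(-11/17 + 2*sqrt(13))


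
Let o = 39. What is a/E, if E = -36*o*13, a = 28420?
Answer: -7105/4563 ≈ -1.5571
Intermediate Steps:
E = -18252 (E = -36*39*13 = -1404*13 = -18252)
a/E = 28420/(-18252) = 28420*(-1/18252) = -7105/4563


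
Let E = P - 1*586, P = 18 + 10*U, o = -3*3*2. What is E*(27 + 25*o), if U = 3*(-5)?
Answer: 303714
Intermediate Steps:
U = -15
o = -18 (o = -9*2 = -18)
P = -132 (P = 18 + 10*(-15) = 18 - 150 = -132)
E = -718 (E = -132 - 1*586 = -132 - 586 = -718)
E*(27 + 25*o) = -718*(27 + 25*(-18)) = -718*(27 - 450) = -718*(-423) = 303714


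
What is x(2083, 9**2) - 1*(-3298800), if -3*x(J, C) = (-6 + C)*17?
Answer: 3298375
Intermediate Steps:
x(J, C) = 34 - 17*C/3 (x(J, C) = -(-6 + C)*17/3 = -(-102 + 17*C)/3 = 34 - 17*C/3)
x(2083, 9**2) - 1*(-3298800) = (34 - 17/3*9**2) - 1*(-3298800) = (34 - 17/3*81) + 3298800 = (34 - 459) + 3298800 = -425 + 3298800 = 3298375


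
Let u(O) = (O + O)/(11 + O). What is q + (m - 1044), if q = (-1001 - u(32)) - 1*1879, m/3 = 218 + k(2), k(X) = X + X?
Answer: -140158/43 ≈ -3259.5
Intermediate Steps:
k(X) = 2*X
m = 666 (m = 3*(218 + 2*2) = 3*(218 + 4) = 3*222 = 666)
u(O) = 2*O/(11 + O) (u(O) = (2*O)/(11 + O) = 2*O/(11 + O))
q = -123904/43 (q = (-1001 - 2*32/(11 + 32)) - 1*1879 = (-1001 - 2*32/43) - 1879 = (-1001 - 1*64/43) - 1879 = (-1001 - 64/43) - 1879 = -43107/43 - 1879 = -123904/43 ≈ -2881.5)
q + (m - 1044) = -123904/43 + (666 - 1044) = -123904/43 - 378 = -140158/43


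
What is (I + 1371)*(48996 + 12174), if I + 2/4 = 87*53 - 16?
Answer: 364909635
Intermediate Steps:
I = 9189/2 (I = -½ + (87*53 - 16) = -½ + (4611 - 16) = -½ + 4595 = 9189/2 ≈ 4594.5)
(I + 1371)*(48996 + 12174) = (9189/2 + 1371)*(48996 + 12174) = (11931/2)*61170 = 364909635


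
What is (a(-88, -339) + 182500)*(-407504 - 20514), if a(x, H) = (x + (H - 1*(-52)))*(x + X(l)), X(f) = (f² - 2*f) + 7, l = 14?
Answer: -64149197750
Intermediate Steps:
X(f) = 7 + f² - 2*f
a(x, H) = (175 + x)*(52 + H + x) (a(x, H) = (x + (H - 1*(-52)))*(x + (7 + 14² - 2*14)) = (x + (H + 52))*(x + (7 + 196 - 28)) = (x + (52 + H))*(x + 175) = (52 + H + x)*(175 + x) = (175 + x)*(52 + H + x))
(a(-88, -339) + 182500)*(-407504 - 20514) = ((9100 + (-88)² + 175*(-339) + 227*(-88) - 339*(-88)) + 182500)*(-407504 - 20514) = ((9100 + 7744 - 59325 - 19976 + 29832) + 182500)*(-428018) = (-32625 + 182500)*(-428018) = 149875*(-428018) = -64149197750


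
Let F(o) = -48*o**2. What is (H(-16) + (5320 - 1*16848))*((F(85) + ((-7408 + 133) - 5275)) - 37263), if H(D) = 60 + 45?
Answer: 4530510299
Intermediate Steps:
H(D) = 105
(H(-16) + (5320 - 1*16848))*((F(85) + ((-7408 + 133) - 5275)) - 37263) = (105 + (5320 - 1*16848))*((-48*85**2 + ((-7408 + 133) - 5275)) - 37263) = (105 + (5320 - 16848))*((-48*7225 + (-7275 - 5275)) - 37263) = (105 - 11528)*((-346800 - 12550) - 37263) = -11423*(-359350 - 37263) = -11423*(-396613) = 4530510299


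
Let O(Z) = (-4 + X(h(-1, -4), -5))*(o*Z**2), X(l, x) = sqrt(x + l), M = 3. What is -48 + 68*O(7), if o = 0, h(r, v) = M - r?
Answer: -48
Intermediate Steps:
h(r, v) = 3 - r
X(l, x) = sqrt(l + x)
O(Z) = 0 (O(Z) = (-4 + sqrt((3 - 1*(-1)) - 5))*(0*Z**2) = (-4 + sqrt((3 + 1) - 5))*0 = (-4 + sqrt(4 - 5))*0 = (-4 + sqrt(-1))*0 = (-4 + I)*0 = 0)
-48 + 68*O(7) = -48 + 68*0 = -48 + 0 = -48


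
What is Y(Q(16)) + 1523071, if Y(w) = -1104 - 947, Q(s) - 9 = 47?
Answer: 1521020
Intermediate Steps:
Q(s) = 56 (Q(s) = 9 + 47 = 56)
Y(w) = -2051
Y(Q(16)) + 1523071 = -2051 + 1523071 = 1521020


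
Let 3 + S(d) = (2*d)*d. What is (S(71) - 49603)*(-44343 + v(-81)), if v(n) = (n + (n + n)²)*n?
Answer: 85511992104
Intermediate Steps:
S(d) = -3 + 2*d² (S(d) = -3 + (2*d)*d = -3 + 2*d²)
v(n) = n*(n + 4*n²) (v(n) = (n + (2*n)²)*n = (n + 4*n²)*n = n*(n + 4*n²))
(S(71) - 49603)*(-44343 + v(-81)) = ((-3 + 2*71²) - 49603)*(-44343 + (-81)²*(1 + 4*(-81))) = ((-3 + 2*5041) - 49603)*(-44343 + 6561*(1 - 324)) = ((-3 + 10082) - 49603)*(-44343 + 6561*(-323)) = (10079 - 49603)*(-44343 - 2119203) = -39524*(-2163546) = 85511992104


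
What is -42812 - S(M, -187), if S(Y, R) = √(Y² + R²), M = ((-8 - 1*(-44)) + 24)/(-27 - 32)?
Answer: -42812 - √121730689/59 ≈ -42999.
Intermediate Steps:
M = -60/59 (M = ((-8 + 44) + 24)/(-59) = (36 + 24)*(-1/59) = 60*(-1/59) = -60/59 ≈ -1.0169)
S(Y, R) = √(R² + Y²)
-42812 - S(M, -187) = -42812 - √((-187)² + (-60/59)²) = -42812 - √(34969 + 3600/3481) = -42812 - √(121730689/3481) = -42812 - √121730689/59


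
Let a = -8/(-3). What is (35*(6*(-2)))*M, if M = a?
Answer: -1120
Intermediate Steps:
a = 8/3 (a = -8*(-⅓) = 8/3 ≈ 2.6667)
M = 8/3 ≈ 2.6667
(35*(6*(-2)))*M = (35*(6*(-2)))*(8/3) = (35*(-12))*(8/3) = -420*8/3 = -1120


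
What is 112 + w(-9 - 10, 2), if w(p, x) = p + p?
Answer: 74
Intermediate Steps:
w(p, x) = 2*p
112 + w(-9 - 10, 2) = 112 + 2*(-9 - 10) = 112 + 2*(-19) = 112 - 38 = 74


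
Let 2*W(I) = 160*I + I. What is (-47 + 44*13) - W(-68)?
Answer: 5999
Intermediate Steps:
W(I) = 161*I/2 (W(I) = (160*I + I)/2 = (161*I)/2 = 161*I/2)
(-47 + 44*13) - W(-68) = (-47 + 44*13) - 161*(-68)/2 = (-47 + 572) - 1*(-5474) = 525 + 5474 = 5999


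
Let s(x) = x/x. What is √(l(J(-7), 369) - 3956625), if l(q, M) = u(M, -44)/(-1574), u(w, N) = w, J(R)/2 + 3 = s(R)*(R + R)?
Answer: 3*I*√1089160451034/1574 ≈ 1989.1*I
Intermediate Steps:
s(x) = 1
J(R) = -6 + 4*R (J(R) = -6 + 2*(1*(R + R)) = -6 + 2*(1*(2*R)) = -6 + 2*(2*R) = -6 + 4*R)
l(q, M) = -M/1574 (l(q, M) = M/(-1574) = M*(-1/1574) = -M/1574)
√(l(J(-7), 369) - 3956625) = √(-1/1574*369 - 3956625) = √(-369/1574 - 3956625) = √(-6227728119/1574) = 3*I*√1089160451034/1574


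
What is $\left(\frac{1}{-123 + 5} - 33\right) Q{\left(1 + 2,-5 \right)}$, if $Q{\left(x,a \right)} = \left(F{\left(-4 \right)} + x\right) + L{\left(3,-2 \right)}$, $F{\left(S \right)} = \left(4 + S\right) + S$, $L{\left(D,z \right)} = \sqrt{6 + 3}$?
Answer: $- \frac{3895}{59} \approx -66.017$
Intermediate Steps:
$L{\left(D,z \right)} = 3$ ($L{\left(D,z \right)} = \sqrt{9} = 3$)
$F{\left(S \right)} = 4 + 2 S$
$Q{\left(x,a \right)} = -1 + x$ ($Q{\left(x,a \right)} = \left(\left(4 + 2 \left(-4\right)\right) + x\right) + 3 = \left(\left(4 - 8\right) + x\right) + 3 = \left(-4 + x\right) + 3 = -1 + x$)
$\left(\frac{1}{-123 + 5} - 33\right) Q{\left(1 + 2,-5 \right)} = \left(\frac{1}{-123 + 5} - 33\right) \left(-1 + \left(1 + 2\right)\right) = \left(\frac{1}{-118} - 33\right) \left(-1 + 3\right) = \left(- \frac{1}{118} - 33\right) 2 = \left(- \frac{3895}{118}\right) 2 = - \frac{3895}{59}$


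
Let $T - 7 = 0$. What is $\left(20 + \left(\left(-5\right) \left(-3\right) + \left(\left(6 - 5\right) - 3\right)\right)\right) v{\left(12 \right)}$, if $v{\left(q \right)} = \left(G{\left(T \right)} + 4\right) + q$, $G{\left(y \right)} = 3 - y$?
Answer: $396$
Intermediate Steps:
$T = 7$ ($T = 7 + 0 = 7$)
$v{\left(q \right)} = q$ ($v{\left(q \right)} = \left(\left(3 - 7\right) + 4\right) + q = \left(-4 + 4\right) + q = 0 + q = q$)
$\left(20 + \left(\left(-5\right) \left(-3\right) + \left(\left(6 - 5\right) - 3\right)\right)\right) v{\left(12 \right)} = \left(20 + \left(\left(-5\right) \left(-3\right) + \left(\left(6 - 5\right) - 3\right)\right)\right) 12 = \left(20 + \left(15 + \left(1 - 3\right)\right)\right) 12 = \left(20 + \left(15 - 2\right)\right) 12 = \left(20 + 13\right) 12 = 33 \cdot 12 = 396$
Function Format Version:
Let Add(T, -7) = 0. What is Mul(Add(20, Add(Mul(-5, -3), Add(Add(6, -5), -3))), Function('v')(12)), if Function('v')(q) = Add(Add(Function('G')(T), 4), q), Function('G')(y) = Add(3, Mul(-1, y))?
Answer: 396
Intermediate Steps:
T = 7 (T = Add(7, 0) = 7)
Function('v')(q) = q (Function('v')(q) = Add(Add(Add(3, Mul(-1, 7)), 4), q) = Add(Add(Add(3, -7), 4), q) = Add(Add(-4, 4), q) = Add(0, q) = q)
Mul(Add(20, Add(Mul(-5, -3), Add(Add(6, -5), -3))), Function('v')(12)) = Mul(Add(20, Add(Mul(-5, -3), Add(Add(6, -5), -3))), 12) = Mul(Add(20, Add(15, Add(1, -3))), 12) = Mul(Add(20, Add(15, -2)), 12) = Mul(Add(20, 13), 12) = Mul(33, 12) = 396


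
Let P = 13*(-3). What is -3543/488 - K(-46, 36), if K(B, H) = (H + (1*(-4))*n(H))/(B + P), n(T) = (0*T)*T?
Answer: -283587/41480 ≈ -6.8367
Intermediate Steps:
P = -39
n(T) = 0 (n(T) = 0*T = 0)
K(B, H) = H/(-39 + B) (K(B, H) = (H + (1*(-4))*0)/(B - 39) = (H - 4*0)/(-39 + B) = (H + 0)/(-39 + B) = H/(-39 + B))
-3543/488 - K(-46, 36) = -3543/488 - 36/(-39 - 46) = -3543*1/488 - 36/(-85) = -3543/488 - 36*(-1)/85 = -3543/488 - 1*(-36/85) = -3543/488 + 36/85 = -283587/41480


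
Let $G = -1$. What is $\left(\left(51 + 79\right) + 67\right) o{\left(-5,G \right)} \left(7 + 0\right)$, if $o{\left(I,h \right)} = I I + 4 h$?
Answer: $28959$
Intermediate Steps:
$o{\left(I,h \right)} = I^{2} + 4 h$
$\left(\left(51 + 79\right) + 67\right) o{\left(-5,G \right)} \left(7 + 0\right) = \left(\left(51 + 79\right) + 67\right) \left(\left(-5\right)^{2} + 4 \left(-1\right)\right) \left(7 + 0\right) = \left(130 + 67\right) \left(25 - 4\right) 7 = 197 \cdot 21 \cdot 7 = 197 \cdot 147 = 28959$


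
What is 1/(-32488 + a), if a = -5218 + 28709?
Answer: -1/8997 ≈ -0.00011115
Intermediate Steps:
a = 23491
1/(-32488 + a) = 1/(-32488 + 23491) = 1/(-8997) = -1/8997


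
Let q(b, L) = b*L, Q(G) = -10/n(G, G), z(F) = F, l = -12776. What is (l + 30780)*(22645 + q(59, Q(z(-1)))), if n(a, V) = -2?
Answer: 413011760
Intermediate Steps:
Q(G) = 5 (Q(G) = -10/(-2) = -10*(-½) = 5)
q(b, L) = L*b
(l + 30780)*(22645 + q(59, Q(z(-1)))) = (-12776 + 30780)*(22645 + 5*59) = 18004*(22645 + 295) = 18004*22940 = 413011760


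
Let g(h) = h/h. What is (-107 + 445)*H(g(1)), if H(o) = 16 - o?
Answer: 5070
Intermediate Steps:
g(h) = 1
(-107 + 445)*H(g(1)) = (-107 + 445)*(16 - 1*1) = 338*(16 - 1) = 338*15 = 5070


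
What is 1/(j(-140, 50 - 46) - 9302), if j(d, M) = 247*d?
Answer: -1/43882 ≈ -2.2788e-5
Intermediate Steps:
1/(j(-140, 50 - 46) - 9302) = 1/(247*(-140) - 9302) = 1/(-34580 - 9302) = 1/(-43882) = -1/43882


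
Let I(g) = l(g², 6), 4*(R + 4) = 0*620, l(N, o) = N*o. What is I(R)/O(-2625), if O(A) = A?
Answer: -32/875 ≈ -0.036571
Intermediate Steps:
R = -4 (R = -4 + (0*620)/4 = -4 + (¼)*0 = -4 + 0 = -4)
I(g) = 6*g² (I(g) = g²*6 = 6*g²)
I(R)/O(-2625) = (6*(-4)²)/(-2625) = (6*16)*(-1/2625) = 96*(-1/2625) = -32/875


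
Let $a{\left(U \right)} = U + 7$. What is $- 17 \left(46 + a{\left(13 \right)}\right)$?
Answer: $-1122$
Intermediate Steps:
$a{\left(U \right)} = 7 + U$
$- 17 \left(46 + a{\left(13 \right)}\right) = - 17 \left(46 + \left(7 + 13\right)\right) = - 17 \left(46 + 20\right) = \left(-17\right) 66 = -1122$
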